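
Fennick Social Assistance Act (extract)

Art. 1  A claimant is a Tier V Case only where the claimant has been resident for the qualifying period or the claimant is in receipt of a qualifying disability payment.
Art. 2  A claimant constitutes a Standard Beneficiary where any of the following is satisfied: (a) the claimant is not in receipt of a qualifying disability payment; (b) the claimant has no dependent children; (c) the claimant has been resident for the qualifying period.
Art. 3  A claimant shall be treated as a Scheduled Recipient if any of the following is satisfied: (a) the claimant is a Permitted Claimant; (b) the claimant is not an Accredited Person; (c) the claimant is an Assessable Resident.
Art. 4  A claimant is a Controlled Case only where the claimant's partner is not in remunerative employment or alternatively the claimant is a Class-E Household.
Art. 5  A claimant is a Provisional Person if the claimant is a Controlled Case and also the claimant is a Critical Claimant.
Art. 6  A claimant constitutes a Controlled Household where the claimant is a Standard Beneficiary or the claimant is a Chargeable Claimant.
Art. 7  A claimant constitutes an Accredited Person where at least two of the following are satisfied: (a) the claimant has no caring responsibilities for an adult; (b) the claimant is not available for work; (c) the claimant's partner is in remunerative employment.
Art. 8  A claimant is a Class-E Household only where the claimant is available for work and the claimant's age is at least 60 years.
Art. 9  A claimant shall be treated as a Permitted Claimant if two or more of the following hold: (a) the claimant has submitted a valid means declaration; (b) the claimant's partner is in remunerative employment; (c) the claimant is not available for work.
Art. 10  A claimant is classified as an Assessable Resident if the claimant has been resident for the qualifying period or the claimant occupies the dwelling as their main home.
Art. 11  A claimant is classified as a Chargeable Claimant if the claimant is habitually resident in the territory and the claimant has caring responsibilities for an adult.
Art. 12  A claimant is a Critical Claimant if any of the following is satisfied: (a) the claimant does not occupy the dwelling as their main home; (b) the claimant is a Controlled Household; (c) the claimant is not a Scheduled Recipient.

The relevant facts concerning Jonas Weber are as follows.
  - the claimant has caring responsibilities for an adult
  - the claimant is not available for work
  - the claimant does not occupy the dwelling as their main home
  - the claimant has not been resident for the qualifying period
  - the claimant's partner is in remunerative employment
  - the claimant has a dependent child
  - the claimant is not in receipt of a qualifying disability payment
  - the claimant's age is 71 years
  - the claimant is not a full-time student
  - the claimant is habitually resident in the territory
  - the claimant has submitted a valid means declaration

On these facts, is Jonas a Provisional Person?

No

article 8 — Class-E Household: [the claimant is available for work? no] AND [claimant's age: 71 years ≥ 60 years? yes] → not satisfied.
article 4 — Controlled Case: [the claimant's partner is not in remunerative employment? no] OR [Class-E Household (article 8)? no] → not satisfied.
article 2 — Standard Beneficiary: [the claimant is not in receipt of a qualifying disability payment? yes] OR [the claimant has no dependent children? no] OR [the claimant has been resident for the qualifying period? no] → satisfied.
article 11 — Chargeable Claimant: [the claimant is habitually resident in the territory? yes] AND [the claimant has caring responsibilities for an adult? yes] → satisfied.
article 6 — Controlled Household: [Standard Beneficiary (article 2)? yes] OR [Chargeable Claimant (article 11)? yes] → satisfied.
article 9 — Permitted Claimant: the claimant has submitted a valid means declaration? yes; the claimant's partner is in remunerative employment? yes; the claimant is not available for work? yes — 3 of 3 hold (need ≥2) → satisfied.
article 7 — Accredited Person: the claimant has no caring responsibilities for an adult? no; the claimant is not available for work? yes; the claimant's partner is in remunerative employment? yes — 2 of 3 hold (need ≥2) → satisfied.
article 10 — Assessable Resident: [the claimant has been resident for the qualifying period? no] OR [the claimant occupies the dwelling as their main home? no] → not satisfied.
article 3 — Scheduled Recipient: [Permitted Claimant (article 9)? yes] OR [not an Accredited Person (article 7)? no] OR [Assessable Resident (article 10)? no] → satisfied.
article 12 — Critical Claimant: [the claimant does not occupy the dwelling as their main home? yes] OR [Controlled Household (article 6)? yes] OR [not a Scheduled Recipient (article 3)? no] → satisfied.
article 5 — Provisional Person: [Controlled Case (article 4)? no] AND [Critical Claimant (article 12)? yes] → not satisfied.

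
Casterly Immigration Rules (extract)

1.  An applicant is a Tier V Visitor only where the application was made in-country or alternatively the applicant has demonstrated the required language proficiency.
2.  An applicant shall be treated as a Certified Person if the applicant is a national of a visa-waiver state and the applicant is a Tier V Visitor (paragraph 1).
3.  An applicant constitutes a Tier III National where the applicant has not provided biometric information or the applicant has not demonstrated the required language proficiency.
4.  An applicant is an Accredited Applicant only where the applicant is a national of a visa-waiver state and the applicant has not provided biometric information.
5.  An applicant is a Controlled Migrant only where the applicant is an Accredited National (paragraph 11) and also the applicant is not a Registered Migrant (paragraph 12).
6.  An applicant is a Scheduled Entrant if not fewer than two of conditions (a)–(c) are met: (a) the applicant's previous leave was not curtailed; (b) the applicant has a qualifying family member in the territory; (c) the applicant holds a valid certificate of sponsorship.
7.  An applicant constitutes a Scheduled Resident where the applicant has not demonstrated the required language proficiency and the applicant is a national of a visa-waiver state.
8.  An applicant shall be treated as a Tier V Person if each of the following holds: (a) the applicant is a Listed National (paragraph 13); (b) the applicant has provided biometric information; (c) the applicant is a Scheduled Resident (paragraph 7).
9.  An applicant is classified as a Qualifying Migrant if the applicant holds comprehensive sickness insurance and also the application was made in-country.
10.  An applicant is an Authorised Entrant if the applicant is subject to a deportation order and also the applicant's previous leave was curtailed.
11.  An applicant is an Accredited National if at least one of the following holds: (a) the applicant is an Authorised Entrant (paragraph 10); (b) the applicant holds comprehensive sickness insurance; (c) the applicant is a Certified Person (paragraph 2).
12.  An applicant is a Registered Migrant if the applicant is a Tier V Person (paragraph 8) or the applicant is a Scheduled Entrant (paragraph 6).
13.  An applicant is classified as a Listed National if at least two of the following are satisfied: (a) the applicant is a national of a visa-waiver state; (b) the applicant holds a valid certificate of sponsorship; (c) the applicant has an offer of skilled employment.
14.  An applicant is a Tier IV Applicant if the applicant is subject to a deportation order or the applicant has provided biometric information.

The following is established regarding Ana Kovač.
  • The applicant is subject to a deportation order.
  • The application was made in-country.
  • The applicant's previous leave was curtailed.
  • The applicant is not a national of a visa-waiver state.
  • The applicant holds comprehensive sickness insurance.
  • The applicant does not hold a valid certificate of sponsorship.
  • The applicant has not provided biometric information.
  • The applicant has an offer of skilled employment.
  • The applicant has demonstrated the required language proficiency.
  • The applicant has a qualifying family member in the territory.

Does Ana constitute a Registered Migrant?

No

paragraph 13 — Listed National: the applicant is a national of a visa-waiver state? no; the applicant holds a valid certificate of sponsorship? no; the applicant has an offer of skilled employment? yes — 1 of 3 hold (need ≥2) → not satisfied.
paragraph 7 — Scheduled Resident: [the applicant has not demonstrated the required language proficiency? no] AND [the applicant is a national of a visa-waiver state? no] → not satisfied.
paragraph 8 — Tier V Person: [Listed National (paragraph 13)? no] AND [the applicant has provided biometric information? no] AND [Scheduled Resident (paragraph 7)? no] → not satisfied.
paragraph 6 — Scheduled Entrant: the applicant's previous leave was not curtailed? no; the applicant has a qualifying family member in the territory? yes; the applicant holds a valid certificate of sponsorship? no — 1 of 3 hold (need ≥2) → not satisfied.
paragraph 12 — Registered Migrant: [Tier V Person (paragraph 8)? no] OR [Scheduled Entrant (paragraph 6)? no] → not satisfied.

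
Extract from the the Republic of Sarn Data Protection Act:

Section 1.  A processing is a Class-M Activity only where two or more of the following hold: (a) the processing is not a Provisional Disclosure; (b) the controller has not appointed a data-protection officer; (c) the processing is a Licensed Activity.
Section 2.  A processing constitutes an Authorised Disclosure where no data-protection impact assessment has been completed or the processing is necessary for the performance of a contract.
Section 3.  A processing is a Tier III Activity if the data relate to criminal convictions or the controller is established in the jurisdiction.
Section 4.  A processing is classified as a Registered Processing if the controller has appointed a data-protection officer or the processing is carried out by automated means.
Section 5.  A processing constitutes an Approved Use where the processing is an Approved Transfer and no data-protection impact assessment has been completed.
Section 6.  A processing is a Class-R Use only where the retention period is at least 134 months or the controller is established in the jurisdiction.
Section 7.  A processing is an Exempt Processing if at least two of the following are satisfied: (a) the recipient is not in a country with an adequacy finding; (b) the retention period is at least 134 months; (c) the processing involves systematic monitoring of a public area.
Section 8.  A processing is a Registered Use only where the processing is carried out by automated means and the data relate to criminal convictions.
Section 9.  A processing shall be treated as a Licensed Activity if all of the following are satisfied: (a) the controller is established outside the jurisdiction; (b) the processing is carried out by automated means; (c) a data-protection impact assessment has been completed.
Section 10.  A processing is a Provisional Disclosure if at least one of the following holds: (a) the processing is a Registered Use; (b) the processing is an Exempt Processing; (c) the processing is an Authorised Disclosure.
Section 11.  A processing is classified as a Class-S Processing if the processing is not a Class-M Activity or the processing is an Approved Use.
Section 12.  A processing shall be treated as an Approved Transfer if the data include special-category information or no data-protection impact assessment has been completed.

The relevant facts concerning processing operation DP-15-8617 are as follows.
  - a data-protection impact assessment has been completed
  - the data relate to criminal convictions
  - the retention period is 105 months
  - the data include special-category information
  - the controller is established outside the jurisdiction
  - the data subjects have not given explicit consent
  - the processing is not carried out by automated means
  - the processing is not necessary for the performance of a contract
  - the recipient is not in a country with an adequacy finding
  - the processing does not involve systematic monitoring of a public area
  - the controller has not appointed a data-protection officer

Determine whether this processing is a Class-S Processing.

section 8 — Registered Use: [the processing is carried out by automated means? no] AND [the data relate to criminal convictions? yes] → not satisfied.
section 7 — Exempt Processing: the recipient is not in a country with an adequacy finding? yes; retention period: 105 months ≥ 134 months? no; the processing involves systematic monitoring of a public area? no — 1 of 3 hold (need ≥2) → not satisfied.
section 2 — Authorised Disclosure: [no data-protection impact assessment has been completed? no] OR [the processing is necessary for the performance of a contract? no] → not satisfied.
section 10 — Provisional Disclosure: [Registered Use (section 8)? no] OR [Exempt Processing (section 7)? no] OR [Authorised Disclosure (section 2)? no] → not satisfied.
section 9 — Licensed Activity: [the controller is established outside the jurisdiction? yes] AND [the processing is carried out by automated means? no] AND [a data-protection impact assessment has been completed? yes] → not satisfied.
section 1 — Class-M Activity: not a Provisional Disclosure (section 10)? yes; the controller has not appointed a data-protection officer? yes; Licensed Activity (section 9)? no — 2 of 3 hold (need ≥2) → satisfied.
section 12 — Approved Transfer: [the data include special-category information? yes] OR [no data-protection impact assessment has been completed? no] → satisfied.
section 5 — Approved Use: [Approved Transfer (section 12)? yes] AND [no data-protection impact assessment has been completed? no] → not satisfied.
section 11 — Class-S Processing: [not a Class-M Activity (section 1)? no] OR [Approved Use (section 5)? no] → not satisfied.

No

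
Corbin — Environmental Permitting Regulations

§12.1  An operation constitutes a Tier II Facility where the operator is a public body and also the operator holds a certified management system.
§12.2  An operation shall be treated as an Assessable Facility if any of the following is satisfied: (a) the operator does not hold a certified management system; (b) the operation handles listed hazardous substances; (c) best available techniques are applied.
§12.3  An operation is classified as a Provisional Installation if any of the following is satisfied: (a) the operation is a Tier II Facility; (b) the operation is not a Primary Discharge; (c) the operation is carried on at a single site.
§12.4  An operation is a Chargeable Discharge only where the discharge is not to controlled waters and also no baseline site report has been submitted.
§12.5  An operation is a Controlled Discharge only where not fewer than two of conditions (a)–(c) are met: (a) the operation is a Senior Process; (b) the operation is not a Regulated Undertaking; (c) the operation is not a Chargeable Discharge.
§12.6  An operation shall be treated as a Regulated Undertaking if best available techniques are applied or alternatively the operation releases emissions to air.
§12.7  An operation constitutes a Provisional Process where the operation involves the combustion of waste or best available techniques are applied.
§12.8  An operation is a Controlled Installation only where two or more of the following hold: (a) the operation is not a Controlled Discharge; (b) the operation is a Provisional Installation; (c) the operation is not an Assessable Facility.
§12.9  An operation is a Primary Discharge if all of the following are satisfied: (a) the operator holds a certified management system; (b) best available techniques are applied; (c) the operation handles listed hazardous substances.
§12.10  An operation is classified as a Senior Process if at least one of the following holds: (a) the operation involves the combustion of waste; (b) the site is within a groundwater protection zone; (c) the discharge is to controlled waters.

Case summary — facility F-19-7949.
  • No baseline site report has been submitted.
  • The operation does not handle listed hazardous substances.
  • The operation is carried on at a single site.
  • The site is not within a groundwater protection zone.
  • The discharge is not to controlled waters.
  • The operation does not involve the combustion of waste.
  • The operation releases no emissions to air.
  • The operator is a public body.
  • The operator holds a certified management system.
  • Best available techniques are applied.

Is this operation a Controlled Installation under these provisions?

§12.10 — Senior Process: [the operation involves the combustion of waste? no] OR [the site is within a groundwater protection zone? no] OR [the discharge is to controlled waters? no] → not satisfied.
§12.6 — Regulated Undertaking: [best available techniques are applied? yes] OR [the operation releases emissions to air? no] → satisfied.
§12.4 — Chargeable Discharge: [the discharge is not to controlled waters? yes] AND [no baseline site report has been submitted? yes] → satisfied.
§12.5 — Controlled Discharge: Senior Process (§12.10)? no; not a Regulated Undertaking (§12.6)? no; not a Chargeable Discharge (§12.4)? no — 0 of 3 hold (need ≥2) → not satisfied.
§12.1 — Tier II Facility: [the operator is a public body? yes] AND [the operator holds a certified management system? yes] → satisfied.
§12.9 — Primary Discharge: [the operator holds a certified management system? yes] AND [best available techniques are applied? yes] AND [the operation handles listed hazardous substances? no] → not satisfied.
§12.3 — Provisional Installation: [Tier II Facility (§12.1)? yes] OR [not a Primary Discharge (§12.9)? yes] OR [the operation is carried on at a single site? yes] → satisfied.
§12.2 — Assessable Facility: [the operator does not hold a certified management system? no] OR [the operation handles listed hazardous substances? no] OR [best available techniques are applied? yes] → satisfied.
§12.8 — Controlled Installation: not a Controlled Discharge (§12.5)? yes; Provisional Installation (§12.3)? yes; not an Assessable Facility (§12.2)? no — 2 of 3 hold (need ≥2) → satisfied.

Yes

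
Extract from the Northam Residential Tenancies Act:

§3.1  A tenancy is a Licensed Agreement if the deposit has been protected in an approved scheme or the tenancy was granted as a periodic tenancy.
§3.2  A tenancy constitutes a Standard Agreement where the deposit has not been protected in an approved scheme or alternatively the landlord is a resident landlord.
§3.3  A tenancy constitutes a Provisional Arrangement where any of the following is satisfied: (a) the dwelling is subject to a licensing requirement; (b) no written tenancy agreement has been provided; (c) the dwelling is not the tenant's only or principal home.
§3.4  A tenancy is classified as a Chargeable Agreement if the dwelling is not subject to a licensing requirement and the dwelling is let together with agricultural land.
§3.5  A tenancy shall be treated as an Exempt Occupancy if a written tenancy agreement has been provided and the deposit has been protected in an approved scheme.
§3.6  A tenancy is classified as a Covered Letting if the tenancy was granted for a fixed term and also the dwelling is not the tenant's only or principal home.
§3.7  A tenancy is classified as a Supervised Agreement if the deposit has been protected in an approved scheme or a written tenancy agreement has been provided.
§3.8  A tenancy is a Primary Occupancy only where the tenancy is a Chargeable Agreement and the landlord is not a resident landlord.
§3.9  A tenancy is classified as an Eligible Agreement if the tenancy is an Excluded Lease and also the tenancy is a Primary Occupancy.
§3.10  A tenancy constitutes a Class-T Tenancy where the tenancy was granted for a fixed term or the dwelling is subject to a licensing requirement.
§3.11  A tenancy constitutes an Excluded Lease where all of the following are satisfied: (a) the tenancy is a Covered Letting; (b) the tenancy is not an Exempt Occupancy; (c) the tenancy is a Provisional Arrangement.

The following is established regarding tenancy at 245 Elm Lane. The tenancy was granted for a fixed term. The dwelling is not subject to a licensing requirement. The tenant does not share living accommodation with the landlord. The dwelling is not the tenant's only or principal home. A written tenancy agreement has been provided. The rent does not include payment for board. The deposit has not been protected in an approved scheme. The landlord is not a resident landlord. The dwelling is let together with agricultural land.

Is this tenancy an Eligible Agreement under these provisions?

§3.6 — Covered Letting: [the tenancy was granted for a fixed term? yes] AND [the dwelling is not the tenant's only or principal home? yes] → satisfied.
§3.5 — Exempt Occupancy: [a written tenancy agreement has been provided? yes] AND [the deposit has been protected in an approved scheme? no] → not satisfied.
§3.3 — Provisional Arrangement: [the dwelling is subject to a licensing requirement? no] OR [no written tenancy agreement has been provided? no] OR [the dwelling is not the tenant's only or principal home? yes] → satisfied.
§3.11 — Excluded Lease: [Covered Letting (§3.6)? yes] AND [not an Exempt Occupancy (§3.5)? yes] AND [Provisional Arrangement (§3.3)? yes] → satisfied.
§3.4 — Chargeable Agreement: [the dwelling is not subject to a licensing requirement? yes] AND [the dwelling is let together with agricultural land? yes] → satisfied.
§3.8 — Primary Occupancy: [Chargeable Agreement (§3.4)? yes] AND [the landlord is not a resident landlord? yes] → satisfied.
§3.9 — Eligible Agreement: [Excluded Lease (§3.11)? yes] AND [Primary Occupancy (§3.8)? yes] → satisfied.

Yes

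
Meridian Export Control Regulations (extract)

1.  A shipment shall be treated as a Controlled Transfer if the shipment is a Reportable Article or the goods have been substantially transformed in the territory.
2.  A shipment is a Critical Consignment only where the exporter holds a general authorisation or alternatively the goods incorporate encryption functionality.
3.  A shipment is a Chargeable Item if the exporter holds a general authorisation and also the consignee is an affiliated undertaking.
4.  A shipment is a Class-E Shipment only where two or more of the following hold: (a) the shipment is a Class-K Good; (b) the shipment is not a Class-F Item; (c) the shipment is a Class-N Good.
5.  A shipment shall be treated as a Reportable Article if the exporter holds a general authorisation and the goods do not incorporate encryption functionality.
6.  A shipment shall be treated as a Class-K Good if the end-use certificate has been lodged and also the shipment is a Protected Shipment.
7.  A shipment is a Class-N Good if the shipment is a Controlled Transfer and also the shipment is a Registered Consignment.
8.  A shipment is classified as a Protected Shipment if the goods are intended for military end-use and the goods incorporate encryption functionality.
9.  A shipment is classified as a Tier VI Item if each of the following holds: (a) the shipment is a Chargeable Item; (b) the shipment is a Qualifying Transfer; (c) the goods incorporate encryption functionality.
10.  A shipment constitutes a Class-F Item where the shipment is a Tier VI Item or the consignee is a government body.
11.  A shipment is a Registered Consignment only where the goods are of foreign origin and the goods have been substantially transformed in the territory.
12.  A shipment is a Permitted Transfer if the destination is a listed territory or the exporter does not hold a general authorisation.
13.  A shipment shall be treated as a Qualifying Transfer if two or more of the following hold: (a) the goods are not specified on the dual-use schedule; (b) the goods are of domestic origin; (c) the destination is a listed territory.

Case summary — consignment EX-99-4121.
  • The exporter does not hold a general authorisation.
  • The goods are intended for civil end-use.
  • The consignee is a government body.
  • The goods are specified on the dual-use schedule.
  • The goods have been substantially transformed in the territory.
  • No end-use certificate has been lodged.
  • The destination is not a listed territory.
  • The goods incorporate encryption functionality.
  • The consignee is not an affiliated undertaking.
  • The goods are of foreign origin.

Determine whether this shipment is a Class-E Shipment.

No

paragraph 8 — Protected Shipment: [the goods are intended for military end-use? no] AND [the goods incorporate encryption functionality? yes] → not satisfied.
paragraph 6 — Class-K Good: [the end-use certificate has been lodged? no] AND [Protected Shipment (paragraph 8)? no] → not satisfied.
paragraph 3 — Chargeable Item: [the exporter holds a general authorisation? no] AND [the consignee is an affiliated undertaking? no] → not satisfied.
paragraph 13 — Qualifying Transfer: the goods are not specified on the dual-use schedule? no; the goods are of domestic origin? no; the destination is a listed territory? no — 0 of 3 hold (need ≥2) → not satisfied.
paragraph 9 — Tier VI Item: [Chargeable Item (paragraph 3)? no] AND [Qualifying Transfer (paragraph 13)? no] AND [the goods incorporate encryption functionality? yes] → not satisfied.
paragraph 10 — Class-F Item: [Tier VI Item (paragraph 9)? no] OR [the consignee is a government body? yes] → satisfied.
paragraph 5 — Reportable Article: [the exporter holds a general authorisation? no] AND [the goods do not incorporate encryption functionality? no] → not satisfied.
paragraph 1 — Controlled Transfer: [Reportable Article (paragraph 5)? no] OR [the goods have been substantially transformed in the territory? yes] → satisfied.
paragraph 11 — Registered Consignment: [the goods are of foreign origin? yes] AND [the goods have been substantially transformed in the territory? yes] → satisfied.
paragraph 7 — Class-N Good: [Controlled Transfer (paragraph 1)? yes] AND [Registered Consignment (paragraph 11)? yes] → satisfied.
paragraph 4 — Class-E Shipment: Class-K Good (paragraph 6)? no; not a Class-F Item (paragraph 10)? no; Class-N Good (paragraph 7)? yes — 1 of 3 hold (need ≥2) → not satisfied.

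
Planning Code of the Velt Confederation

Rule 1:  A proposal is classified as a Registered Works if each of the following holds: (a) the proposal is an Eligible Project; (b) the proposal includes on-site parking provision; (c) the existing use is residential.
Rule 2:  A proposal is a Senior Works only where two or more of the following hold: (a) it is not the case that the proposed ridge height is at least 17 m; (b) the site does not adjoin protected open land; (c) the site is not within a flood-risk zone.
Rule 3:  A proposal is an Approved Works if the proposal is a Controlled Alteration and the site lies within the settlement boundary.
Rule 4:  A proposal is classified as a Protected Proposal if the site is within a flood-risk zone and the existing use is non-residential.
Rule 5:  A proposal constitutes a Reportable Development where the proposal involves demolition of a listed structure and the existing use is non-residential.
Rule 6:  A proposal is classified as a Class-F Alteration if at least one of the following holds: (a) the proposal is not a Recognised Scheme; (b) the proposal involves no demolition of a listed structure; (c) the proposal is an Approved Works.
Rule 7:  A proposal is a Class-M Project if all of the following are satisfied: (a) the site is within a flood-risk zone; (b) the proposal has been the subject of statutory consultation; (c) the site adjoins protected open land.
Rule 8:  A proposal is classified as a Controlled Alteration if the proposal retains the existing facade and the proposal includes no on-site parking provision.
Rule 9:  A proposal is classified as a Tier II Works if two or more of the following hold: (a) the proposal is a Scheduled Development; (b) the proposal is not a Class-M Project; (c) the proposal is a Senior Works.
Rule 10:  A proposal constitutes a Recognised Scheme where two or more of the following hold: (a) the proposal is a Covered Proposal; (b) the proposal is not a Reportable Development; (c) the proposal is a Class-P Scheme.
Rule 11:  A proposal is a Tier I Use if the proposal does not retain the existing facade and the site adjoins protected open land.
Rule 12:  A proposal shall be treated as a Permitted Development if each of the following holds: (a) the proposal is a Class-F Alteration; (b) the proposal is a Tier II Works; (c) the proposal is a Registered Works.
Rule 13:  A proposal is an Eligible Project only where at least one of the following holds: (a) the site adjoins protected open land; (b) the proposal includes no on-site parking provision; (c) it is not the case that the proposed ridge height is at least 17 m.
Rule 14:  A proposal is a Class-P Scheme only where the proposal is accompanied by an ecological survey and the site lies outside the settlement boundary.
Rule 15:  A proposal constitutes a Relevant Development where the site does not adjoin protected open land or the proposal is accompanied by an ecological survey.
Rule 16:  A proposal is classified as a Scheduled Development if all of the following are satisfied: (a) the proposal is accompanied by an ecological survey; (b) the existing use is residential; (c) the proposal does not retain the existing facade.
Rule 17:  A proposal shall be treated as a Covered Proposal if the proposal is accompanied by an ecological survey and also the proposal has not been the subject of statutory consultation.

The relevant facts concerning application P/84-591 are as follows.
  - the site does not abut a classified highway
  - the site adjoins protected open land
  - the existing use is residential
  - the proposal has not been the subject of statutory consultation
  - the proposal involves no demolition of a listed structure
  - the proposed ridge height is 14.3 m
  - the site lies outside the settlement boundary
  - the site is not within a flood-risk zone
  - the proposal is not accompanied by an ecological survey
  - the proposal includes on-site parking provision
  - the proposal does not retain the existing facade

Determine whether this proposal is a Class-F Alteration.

Yes

Under rule 17: the proposal is accompanied by an ecological survey? no; and the proposal has not been the subject of statutory consultation? yes. So the proposal is not a Covered Proposal.
Under rule 5: the proposal involves demolition of a listed structure? no; and the existing use is non-residential? no. So the proposal is not a Reportable Development.
Under rule 14: the proposal is accompanied by an ecological survey? no; and the site lies outside the settlement boundary? yes. So the proposal is not a Class-P Scheme.
Under rule 10: Covered Proposal (rule 17)? no; not a Reportable Development (rule 5)? yes; Class-P Scheme (rule 14)? no — 1 of 3 hold (need ≥2) → not satisfied.
Under rule 8: the proposal retains the existing facade? no; and the proposal includes no on-site parking provision? no. So the proposal is not a Controlled Alteration.
Under rule 3: Controlled Alteration (rule 8)? no; and the site lies within the settlement boundary? no. So the proposal is not an Approved Works.
Under rule 6: not a Recognised Scheme (rule 10)? yes; or the proposal involves no demolition of a listed structure? yes; or Approved Works (rule 3)? no. So the proposal is a Class-F Alteration.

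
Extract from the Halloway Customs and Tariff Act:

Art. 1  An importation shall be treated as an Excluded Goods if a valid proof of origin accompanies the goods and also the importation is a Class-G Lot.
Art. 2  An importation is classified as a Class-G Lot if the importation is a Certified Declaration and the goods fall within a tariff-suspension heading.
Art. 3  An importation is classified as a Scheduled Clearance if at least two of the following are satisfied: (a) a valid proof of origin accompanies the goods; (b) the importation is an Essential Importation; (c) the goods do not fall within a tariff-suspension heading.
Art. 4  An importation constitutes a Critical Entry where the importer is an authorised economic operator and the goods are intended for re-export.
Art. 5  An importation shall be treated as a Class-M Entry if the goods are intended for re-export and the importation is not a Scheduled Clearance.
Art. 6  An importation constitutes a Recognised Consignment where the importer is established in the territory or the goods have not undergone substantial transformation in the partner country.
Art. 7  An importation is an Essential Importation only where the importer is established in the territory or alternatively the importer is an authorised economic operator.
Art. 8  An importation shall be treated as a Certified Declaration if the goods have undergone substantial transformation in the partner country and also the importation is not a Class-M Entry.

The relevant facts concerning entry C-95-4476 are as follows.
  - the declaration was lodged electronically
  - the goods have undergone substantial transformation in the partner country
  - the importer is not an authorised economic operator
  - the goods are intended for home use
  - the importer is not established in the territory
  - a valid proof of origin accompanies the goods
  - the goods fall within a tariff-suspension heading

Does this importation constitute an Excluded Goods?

Yes

article 7 — Essential Importation: [the importer is established in the territory? no] OR [the importer is an authorised economic operator? no] → not satisfied.
article 3 — Scheduled Clearance: a valid proof of origin accompanies the goods? yes; Essential Importation (article 7)? no; the goods do not fall within a tariff-suspension heading? no — 1 of 3 hold (need ≥2) → not satisfied.
article 5 — Class-M Entry: [the goods are intended for re-export? no] AND [not a Scheduled Clearance (article 3)? yes] → not satisfied.
article 8 — Certified Declaration: [the goods have undergone substantial transformation in the partner country? yes] AND [not a Class-M Entry (article 5)? yes] → satisfied.
article 2 — Class-G Lot: [Certified Declaration (article 8)? yes] AND [the goods fall within a tariff-suspension heading? yes] → satisfied.
article 1 — Excluded Goods: [a valid proof of origin accompanies the goods? yes] AND [Class-G Lot (article 2)? yes] → satisfied.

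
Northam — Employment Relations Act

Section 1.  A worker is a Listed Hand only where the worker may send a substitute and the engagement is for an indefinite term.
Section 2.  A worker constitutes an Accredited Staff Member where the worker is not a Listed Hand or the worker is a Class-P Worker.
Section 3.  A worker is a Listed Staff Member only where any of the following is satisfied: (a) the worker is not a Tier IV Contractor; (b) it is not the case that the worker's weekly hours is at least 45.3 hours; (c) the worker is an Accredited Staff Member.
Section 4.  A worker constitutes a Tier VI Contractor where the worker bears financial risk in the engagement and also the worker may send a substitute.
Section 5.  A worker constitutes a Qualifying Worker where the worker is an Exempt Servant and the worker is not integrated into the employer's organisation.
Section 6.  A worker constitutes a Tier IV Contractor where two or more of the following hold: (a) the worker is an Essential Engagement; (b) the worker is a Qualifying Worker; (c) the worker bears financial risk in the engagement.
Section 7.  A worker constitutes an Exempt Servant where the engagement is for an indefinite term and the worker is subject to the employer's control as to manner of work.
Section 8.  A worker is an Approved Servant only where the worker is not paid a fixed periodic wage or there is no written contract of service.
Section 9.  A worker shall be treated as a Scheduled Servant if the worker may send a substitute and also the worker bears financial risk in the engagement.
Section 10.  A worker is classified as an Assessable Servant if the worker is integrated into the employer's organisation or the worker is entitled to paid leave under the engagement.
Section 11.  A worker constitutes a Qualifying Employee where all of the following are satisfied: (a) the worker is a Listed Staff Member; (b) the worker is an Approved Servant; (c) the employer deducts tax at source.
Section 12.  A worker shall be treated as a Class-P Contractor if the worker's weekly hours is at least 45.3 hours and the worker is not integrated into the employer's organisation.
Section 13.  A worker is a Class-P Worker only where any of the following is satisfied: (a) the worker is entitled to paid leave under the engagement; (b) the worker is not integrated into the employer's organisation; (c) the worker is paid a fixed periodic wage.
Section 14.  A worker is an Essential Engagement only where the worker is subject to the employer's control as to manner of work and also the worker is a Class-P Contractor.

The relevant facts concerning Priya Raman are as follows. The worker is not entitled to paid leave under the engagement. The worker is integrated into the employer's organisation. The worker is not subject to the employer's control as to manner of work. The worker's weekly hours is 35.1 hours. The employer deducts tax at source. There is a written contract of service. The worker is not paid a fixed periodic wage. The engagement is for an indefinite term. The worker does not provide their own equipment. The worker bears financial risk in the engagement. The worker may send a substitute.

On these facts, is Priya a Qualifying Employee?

section 12 — Class-P Contractor: [worker's weekly hours: 35.1 hours ≥ 45.3 hours? no] AND [the worker is not integrated into the employer's organisation? no] → not satisfied.
section 14 — Essential Engagement: [the worker is subject to the employer's control as to manner of work? no] AND [Class-P Contractor (section 12)? no] → not satisfied.
section 7 — Exempt Servant: [the engagement is for an indefinite term? yes] AND [the worker is subject to the employer's control as to manner of work? no] → not satisfied.
section 5 — Qualifying Worker: [Exempt Servant (section 7)? no] AND [the worker is not integrated into the employer's organisation? no] → not satisfied.
section 6 — Tier IV Contractor: Essential Engagement (section 14)? no; Qualifying Worker (section 5)? no; the worker bears financial risk in the engagement? yes — 1 of 3 hold (need ≥2) → not satisfied.
section 1 — Listed Hand: [the worker may send a substitute? yes] AND [the engagement is for an indefinite term? yes] → satisfied.
section 13 — Class-P Worker: [the worker is entitled to paid leave under the engagement? no] OR [the worker is not integrated into the employer's organisation? no] OR [the worker is paid a fixed periodic wage? no] → not satisfied.
section 2 — Accredited Staff Member: [not a Listed Hand (section 1)? no] OR [Class-P Worker (section 13)? no] → not satisfied.
section 3 — Listed Staff Member: [not a Tier IV Contractor (section 6)? yes] OR [worker's weekly hours: 35.1 hours ≥ 45.3 hours? no, so negated condition yes] OR [Accredited Staff Member (section 2)? no] → satisfied.
section 8 — Approved Servant: [the worker is not paid a fixed periodic wage? yes] OR [there is no written contract of service? no] → satisfied.
section 11 — Qualifying Employee: [Listed Staff Member (section 3)? yes] AND [Approved Servant (section 8)? yes] AND [the employer deducts tax at source? yes] → satisfied.

Yes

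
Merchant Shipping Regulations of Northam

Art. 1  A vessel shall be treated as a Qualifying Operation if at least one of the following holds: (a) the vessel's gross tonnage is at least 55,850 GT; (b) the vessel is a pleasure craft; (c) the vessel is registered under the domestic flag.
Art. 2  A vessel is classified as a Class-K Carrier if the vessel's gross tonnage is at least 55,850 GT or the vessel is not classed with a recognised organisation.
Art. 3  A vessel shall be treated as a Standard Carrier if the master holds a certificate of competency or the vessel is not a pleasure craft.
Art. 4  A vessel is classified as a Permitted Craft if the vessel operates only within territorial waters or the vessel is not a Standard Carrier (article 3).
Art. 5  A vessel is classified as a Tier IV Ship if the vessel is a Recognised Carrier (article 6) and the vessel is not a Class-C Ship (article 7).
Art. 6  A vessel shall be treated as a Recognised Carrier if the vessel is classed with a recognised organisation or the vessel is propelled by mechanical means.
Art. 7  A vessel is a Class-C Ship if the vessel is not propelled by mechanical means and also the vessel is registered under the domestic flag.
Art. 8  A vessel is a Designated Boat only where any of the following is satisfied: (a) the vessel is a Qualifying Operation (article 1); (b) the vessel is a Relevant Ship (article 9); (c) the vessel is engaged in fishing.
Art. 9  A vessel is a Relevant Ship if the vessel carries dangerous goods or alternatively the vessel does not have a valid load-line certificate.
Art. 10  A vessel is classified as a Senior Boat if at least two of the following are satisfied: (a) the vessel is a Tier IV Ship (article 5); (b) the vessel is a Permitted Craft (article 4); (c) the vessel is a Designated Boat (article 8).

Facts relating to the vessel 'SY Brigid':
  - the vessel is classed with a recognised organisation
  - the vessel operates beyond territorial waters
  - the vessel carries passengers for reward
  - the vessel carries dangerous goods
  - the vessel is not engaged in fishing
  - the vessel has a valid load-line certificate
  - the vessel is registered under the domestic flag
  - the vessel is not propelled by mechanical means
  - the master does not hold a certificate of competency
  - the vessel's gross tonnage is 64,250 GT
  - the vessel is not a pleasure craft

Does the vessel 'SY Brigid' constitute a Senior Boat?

No

article 6 — Recognised Carrier: [the vessel is classed with a recognised organisation? yes] OR [the vessel is propelled by mechanical means? no] → satisfied.
article 7 — Class-C Ship: [the vessel is not propelled by mechanical means? yes] AND [the vessel is registered under the domestic flag? yes] → satisfied.
article 5 — Tier IV Ship: [Recognised Carrier (article 6)? yes] AND [not a Class-C Ship (article 7)? no] → not satisfied.
article 3 — Standard Carrier: [the master holds a certificate of competency? no] OR [the vessel is not a pleasure craft? yes] → satisfied.
article 4 — Permitted Craft: [the vessel operates only within territorial waters? no] OR [not a Standard Carrier (article 3)? no] → not satisfied.
article 1 — Qualifying Operation: [vessel's gross tonnage: 64,250 GT ≥ 55,850 GT? yes] OR [the vessel is a pleasure craft? no] OR [the vessel is registered under the domestic flag? yes] → satisfied.
article 9 — Relevant Ship: [the vessel carries dangerous goods? yes] OR [the vessel does not have a valid load-line certificate? no] → satisfied.
article 8 — Designated Boat: [Qualifying Operation (article 1)? yes] OR [Relevant Ship (article 9)? yes] OR [the vessel is engaged in fishing? no] → satisfied.
article 10 — Senior Boat: Tier IV Ship (article 5)? no; Permitted Craft (article 4)? no; Designated Boat (article 8)? yes — 1 of 3 hold (need ≥2) → not satisfied.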